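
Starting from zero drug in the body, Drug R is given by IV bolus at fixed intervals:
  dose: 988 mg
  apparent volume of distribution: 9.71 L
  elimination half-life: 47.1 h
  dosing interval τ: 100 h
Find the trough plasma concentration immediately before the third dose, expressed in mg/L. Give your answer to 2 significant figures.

C₀ per dose = Dose / Vd = 988 / 9.71 = 101.8 mg/L
k = ln2 / t½ = 0.693147 / 47.1 = 0.01472 h⁻¹
Fraction remaining after one interval: r = e^(−kτ) = e^(−0.01472 × 100) = 0.2295
Before dose 3, 2 doses have been given (aged 1τ, 2τ).
C_trough = C₀ × (r + r²) = 101.8 × (0.2295 + 0.05267) = 28.72 mg/L

29 mg/L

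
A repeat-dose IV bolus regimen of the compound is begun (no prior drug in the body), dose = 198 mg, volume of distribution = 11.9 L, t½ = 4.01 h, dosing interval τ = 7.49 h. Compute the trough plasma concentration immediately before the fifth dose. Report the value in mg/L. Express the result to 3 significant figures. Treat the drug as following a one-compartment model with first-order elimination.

6.24 mg/L

C₀ per dose = Dose / Vd = 198 / 11.9 = 16.64 mg/L
k = ln2 / t½ = 0.693147 / 4.01 = 0.1729 h⁻¹
Fraction remaining after one interval: r = e^(−kτ) = e^(−0.1729 × 7.49) = 0.2739
Before dose 5, 4 doses have been given (aged 1τ, 2τ, 3τ, 4τ).
C_trough = C₀ × (r + r² + … + r^4) = C₀ × r(1−r^4)/(1−r)
        = 16.64 × 0.2739 × (1 − 0.005628) / (1 − 0.2739) = 6.242 mg/L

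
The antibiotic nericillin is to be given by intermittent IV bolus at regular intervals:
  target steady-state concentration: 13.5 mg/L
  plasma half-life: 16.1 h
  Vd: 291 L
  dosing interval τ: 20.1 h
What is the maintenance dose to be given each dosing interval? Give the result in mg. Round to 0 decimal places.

k = ln2 / t½ = 0.693147 / 16.1 = 0.04305 h⁻¹
CL = k × Vd = 0.04305 × 291 = 12.53 L/h
At steady state, Dose/τ = Css × CL.
Dose = Css × CL × τ = 13.5 × 12.53 × 20.1 = 3400 mg

3400 mg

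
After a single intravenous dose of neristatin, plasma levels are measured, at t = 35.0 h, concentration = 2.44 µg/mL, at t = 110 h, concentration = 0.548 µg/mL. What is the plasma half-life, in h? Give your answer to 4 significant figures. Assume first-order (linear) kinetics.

k = ln(C₁/C₂) / (t₂ − t₁) = ln(2.44/0.548) / (110 − 35.0)
  = 1.493 / 75.00 = 0.01991 h⁻¹
t½ = ln2 / k = 0.693147 / 0.01991 = 34.81 h

34.81 h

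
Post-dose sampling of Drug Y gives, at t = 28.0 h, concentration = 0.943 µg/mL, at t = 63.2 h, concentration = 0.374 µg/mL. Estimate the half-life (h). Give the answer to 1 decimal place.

k = ln(C₁/C₂) / (t₂ − t₁) = ln(0.943/0.374) / (63.2 − 28.0)
  = 0.9248 / 35.20 = 0.02627 h⁻¹
t½ = ln2 / k = 0.693147 / 0.02627 = 26.39 h

26.4 h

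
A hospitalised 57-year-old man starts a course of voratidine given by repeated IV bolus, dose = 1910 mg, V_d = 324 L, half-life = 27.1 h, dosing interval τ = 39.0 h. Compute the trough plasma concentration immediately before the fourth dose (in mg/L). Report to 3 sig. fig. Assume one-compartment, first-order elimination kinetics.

3.27 mg/L

C₀ per dose = Dose / Vd = 1910 / 324 = 5.895 mg/L
k = ln2 / t½ = 0.693147 / 27.1 = 0.02558 h⁻¹
Fraction remaining after one interval: r = e^(−kτ) = e^(−0.02558 × 39.0) = 0.3688
Before dose 4, 3 doses have been given (aged 1τ, 2τ, 3τ).
C_trough = C₀ × (r + r² + … + r^3) = C₀ × r(1−r^3)/(1−r)
        = 5.895 × 0.3688 × (1 − 0.05016) / (1 − 0.3688) = 3.272 mg/L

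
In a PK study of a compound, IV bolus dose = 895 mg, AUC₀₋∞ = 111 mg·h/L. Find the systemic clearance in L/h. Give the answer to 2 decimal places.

CL = Dose / AUC = 895 / 111 = 8.063 L/h

8.06 L/h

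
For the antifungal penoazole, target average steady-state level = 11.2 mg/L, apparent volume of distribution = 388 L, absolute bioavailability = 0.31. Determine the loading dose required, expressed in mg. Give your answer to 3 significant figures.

LD = Css × Vd / F = 11.2 × 388 / 0.31 = 14020 mg

14000 mg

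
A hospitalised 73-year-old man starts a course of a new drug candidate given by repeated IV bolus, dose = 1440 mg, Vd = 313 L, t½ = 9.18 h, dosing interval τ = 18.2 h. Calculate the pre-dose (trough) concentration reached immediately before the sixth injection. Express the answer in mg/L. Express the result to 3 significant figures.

1.56 mg/L

C₀ per dose = Dose / Vd = 1440 / 313 = 4.601 mg/L
k = ln2 / t½ = 0.693147 / 9.18 = 0.07551 h⁻¹
Fraction remaining after one interval: r = e^(−kτ) = e^(−0.07551 × 18.2) = 0.2530
Before dose 6, 5 doses have been given (aged 1τ, 2τ, 3τ, 4τ, 5τ).
C_trough = C₀ × (r + r² + … + r^5) = C₀ × r(1−r^5)/(1−r)
        = 4.601 × 0.2530 × (1 − 0.001037) / (1 − 0.2530) = 1.557 mg/L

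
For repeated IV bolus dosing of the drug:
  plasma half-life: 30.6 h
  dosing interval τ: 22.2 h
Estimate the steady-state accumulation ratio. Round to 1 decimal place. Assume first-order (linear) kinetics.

k = ln2 / t½ = 0.693147 / 30.6 = 0.02265 h⁻¹
e^(−kτ) = e^(−0.02265 × 22.2) = 0.6048
Accumulation ratio R = 1 / (1 − e^(−kτ)) = 1 / (1 − 0.6048) = 2.530

2.5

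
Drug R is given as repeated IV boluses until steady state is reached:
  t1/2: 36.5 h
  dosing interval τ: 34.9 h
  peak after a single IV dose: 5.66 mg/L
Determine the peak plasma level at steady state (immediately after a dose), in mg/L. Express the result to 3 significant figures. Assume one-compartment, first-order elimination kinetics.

11.7 mg/L

k = ln2 / t½ = 0.693147 / 36.5 = 0.01899 h⁻¹
e^(−kτ) = e^(−0.01899 × 34.9) = 0.5154
Accumulation ratio R = 1 / (1 − e^(−kτ)) = 1 / (1 − 0.5154) = 2.064
Steady-state peak = C₀ × R = 5.66 × 2.064 = 11.68 mg/L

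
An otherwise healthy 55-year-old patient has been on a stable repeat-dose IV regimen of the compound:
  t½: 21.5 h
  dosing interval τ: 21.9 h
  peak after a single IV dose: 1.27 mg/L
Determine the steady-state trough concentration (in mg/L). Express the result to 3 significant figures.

1.24 mg/L

k = ln2 / t½ = 0.693147 / 21.5 = 0.03224 h⁻¹
e^(−kτ) = e^(−0.03224 × 21.9) = 0.4936
Accumulation ratio R = 1 / (1 − e^(−kτ)) = 1 / (1 − 0.4936) = 1.975
Steady-state trough = C₀ × R × e^(−kτ) = 1.27 × 1.975 × 0.4936 = 1.238 mg/L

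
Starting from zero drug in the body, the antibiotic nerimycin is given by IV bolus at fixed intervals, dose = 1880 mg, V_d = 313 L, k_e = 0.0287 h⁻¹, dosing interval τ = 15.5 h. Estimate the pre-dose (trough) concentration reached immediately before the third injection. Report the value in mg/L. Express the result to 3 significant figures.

C₀ per dose = Dose / Vd = 1880 / 313 = 6.006 mg/L
Fraction remaining after one interval: r = e^(−kτ) = e^(−0.02870 × 15.5) = 0.6409
Before dose 3, 2 doses have been given (aged 1τ, 2τ).
C_trough = C₀ × (r + r²) = 6.006 × (0.6409 + 0.4108) = 6.317 mg/L

6.32 mg/L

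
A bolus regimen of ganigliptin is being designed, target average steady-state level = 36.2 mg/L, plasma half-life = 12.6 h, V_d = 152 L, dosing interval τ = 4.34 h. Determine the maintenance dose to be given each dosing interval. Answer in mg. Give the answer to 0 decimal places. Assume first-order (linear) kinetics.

1314 mg

k = ln2 / t½ = 0.693147 / 12.6 = 0.05501 h⁻¹
CL = k × Vd = 0.05501 × 152 = 8.362 L/h
At steady state, Dose/τ = Css × CL.
Dose = Css × CL × τ = 36.2 × 8.362 × 4.34 = 1314 mg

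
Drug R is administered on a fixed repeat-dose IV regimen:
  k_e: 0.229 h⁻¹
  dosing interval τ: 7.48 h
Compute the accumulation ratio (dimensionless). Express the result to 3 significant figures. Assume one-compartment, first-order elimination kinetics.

1.22

e^(−kτ) = e^(−0.2290 × 7.48) = 0.1803
Accumulation ratio R = 1 / (1 − e^(−kτ)) = 1 / (1 − 0.1803) = 1.220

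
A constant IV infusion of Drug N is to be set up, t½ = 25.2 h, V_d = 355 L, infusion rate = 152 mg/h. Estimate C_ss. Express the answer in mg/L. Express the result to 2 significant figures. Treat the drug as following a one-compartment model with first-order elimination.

16 mg/L

k = ln2 / t½ = 0.693147 / 25.2 = 0.02751 h⁻¹
CL = k × Vd = 0.02751 × 355 = 9.766 L/h
At steady state Css = R₀ / CL = 152 / 9.766 = 15.56 mg/L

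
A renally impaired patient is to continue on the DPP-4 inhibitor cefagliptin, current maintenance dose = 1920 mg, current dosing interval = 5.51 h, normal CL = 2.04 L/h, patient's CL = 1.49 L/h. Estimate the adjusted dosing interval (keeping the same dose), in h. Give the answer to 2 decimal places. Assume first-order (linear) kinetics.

To keep the same average steady-state level, dosing rate must scale with clearance.
CL ratio = 1.49 / 2.04 = 0.7304
New interval (same dose) = 5.51 / 0.7304 = 7.544 h

7.54 h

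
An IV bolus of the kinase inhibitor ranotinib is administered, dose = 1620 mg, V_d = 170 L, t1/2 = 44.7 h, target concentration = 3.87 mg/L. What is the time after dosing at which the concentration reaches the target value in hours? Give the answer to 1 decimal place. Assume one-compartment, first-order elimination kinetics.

C₀ = Dose / Vd = 1620 / 170 = 9.529 mg/L
k = ln2 / t½ = 0.693147 / 44.7 = 0.01551 h⁻¹
t = ln(C₀ / C) / k = ln(9.529 / 3.87) / 0.01551
  = ln(2.462) / 0.01551 = 0.9010 / 0.01551 = 58.09 h

58.1 h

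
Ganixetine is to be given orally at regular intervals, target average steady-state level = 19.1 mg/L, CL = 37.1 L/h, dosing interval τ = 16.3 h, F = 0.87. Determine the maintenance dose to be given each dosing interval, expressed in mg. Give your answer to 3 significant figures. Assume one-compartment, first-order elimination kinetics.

13300 mg

At steady state, F × (Dose/τ) = Css × CL.
Dose = Css × CL × τ / F = 19.1 × 37.10 × 16.3 / 0.87 = 13280 mg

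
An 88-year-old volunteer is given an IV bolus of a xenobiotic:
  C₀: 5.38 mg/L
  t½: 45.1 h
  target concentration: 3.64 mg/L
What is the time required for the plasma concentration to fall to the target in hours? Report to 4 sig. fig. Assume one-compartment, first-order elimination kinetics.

25.42 h

k = ln2 / t½ = 0.693147 / 45.1 = 0.01537 h⁻¹
t = ln(C₀ / C) / k = ln(5.380 / 3.64) / 0.01537
  = ln(1.478) / 0.01537 = 0.3907 / 0.01537 = 25.42 h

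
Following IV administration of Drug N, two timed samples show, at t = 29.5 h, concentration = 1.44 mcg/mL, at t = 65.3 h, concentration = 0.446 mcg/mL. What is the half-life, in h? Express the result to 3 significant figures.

k = ln(C₁/C₂) / (t₂ − t₁) = ln(1.44/0.446) / (65.3 − 29.5)
  = 1.172 / 35.80 = 0.03274 h⁻¹
t½ = ln2 / k = 0.693147 / 0.03274 = 21.17 h

21.2 h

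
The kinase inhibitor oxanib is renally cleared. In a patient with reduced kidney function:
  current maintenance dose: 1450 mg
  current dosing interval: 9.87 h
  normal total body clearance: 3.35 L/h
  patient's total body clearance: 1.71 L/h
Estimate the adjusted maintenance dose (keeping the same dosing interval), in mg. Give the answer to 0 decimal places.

740 mg

To keep the same average steady-state level, dosing rate must scale with clearance.
CL ratio = 1.71 / 3.35 = 0.5104
New dose (same interval) = 1450 × 0.5104 = 740.1 mg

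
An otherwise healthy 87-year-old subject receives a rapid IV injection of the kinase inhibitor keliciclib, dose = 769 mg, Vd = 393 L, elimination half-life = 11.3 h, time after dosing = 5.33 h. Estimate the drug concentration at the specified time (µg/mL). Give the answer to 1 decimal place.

1.4 µg/mL

C₀ = Dose / Vd = 769.0 / 393 = 1.957 mg/L
k = ln2 / t½ = 0.693147 / 11.3 = 0.06134 h⁻¹
C = C₀ · e^(−k·t) = 1.957 × e^(−0.06134 × 5.33)
  = 1.957 × 0.7211 = 1.411 mg/L
(1.411 mg/L = 1.411 µg/mL)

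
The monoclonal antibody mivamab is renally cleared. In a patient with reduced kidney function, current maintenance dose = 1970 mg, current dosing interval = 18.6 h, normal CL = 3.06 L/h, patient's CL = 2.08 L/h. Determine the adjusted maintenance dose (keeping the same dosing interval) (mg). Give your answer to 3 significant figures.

To keep the same average steady-state level, dosing rate must scale with clearance.
CL ratio = 2.08 / 3.06 = 0.6797
New dose (same interval) = 1970 × 0.6797 = 1339 mg

1340 mg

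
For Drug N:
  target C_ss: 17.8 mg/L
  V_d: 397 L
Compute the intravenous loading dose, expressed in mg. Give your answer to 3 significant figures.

7070 mg

LD = Css × Vd = 17.8 × 397 = 7067 mg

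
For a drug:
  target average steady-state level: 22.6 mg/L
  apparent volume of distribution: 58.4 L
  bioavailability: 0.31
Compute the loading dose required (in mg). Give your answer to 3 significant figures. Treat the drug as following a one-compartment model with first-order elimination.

4260 mg

LD = Css × Vd / F = 22.6 × 58.4 / 0.31 = 4258 mg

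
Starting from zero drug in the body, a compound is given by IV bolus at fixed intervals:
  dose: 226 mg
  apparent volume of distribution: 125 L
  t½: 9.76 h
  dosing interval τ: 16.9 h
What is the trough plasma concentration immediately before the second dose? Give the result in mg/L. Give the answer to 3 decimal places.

0.544 mg/L

C₀ per dose = Dose / Vd = 226 / 125 = 1.808 mg/L
k = ln2 / t½ = 0.693147 / 9.76 = 0.07102 h⁻¹
Fraction remaining after one interval: r = e^(−kτ) = e^(−0.07102 × 16.9) = 0.3011
Before dose 2, 1 dose has been given (aged 1τ).
C_trough = C₀ × r = 1.808 × 0.3011 = 0.5444 mg/L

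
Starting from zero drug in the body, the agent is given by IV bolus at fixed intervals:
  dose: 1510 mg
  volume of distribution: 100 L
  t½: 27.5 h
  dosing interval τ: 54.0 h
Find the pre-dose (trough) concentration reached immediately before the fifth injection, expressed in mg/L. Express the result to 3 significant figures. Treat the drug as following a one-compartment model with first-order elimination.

C₀ per dose = Dose / Vd = 1510 / 100 = 15.10 mg/L
k = ln2 / t½ = 0.693147 / 27.5 = 0.02521 h⁻¹
Fraction remaining after one interval: r = e^(−kτ) = e^(−0.02521 × 54.0) = 0.2563
Before dose 5, 4 doses have been given (aged 1τ, 2τ, 3τ, 4τ).
C_trough = C₀ × (r + r² + … + r^4) = C₀ × r(1−r^4)/(1−r)
        = 15.10 × 0.2563 × (1 − 0.004315) / (1 − 0.2563) = 5.181 mg/L

5.18 mg/L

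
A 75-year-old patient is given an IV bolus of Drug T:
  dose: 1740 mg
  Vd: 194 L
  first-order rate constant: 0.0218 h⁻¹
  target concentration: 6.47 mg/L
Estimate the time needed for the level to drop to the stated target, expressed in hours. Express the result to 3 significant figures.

C₀ = Dose / Vd = 1740 / 194 = 8.969 mg/L
t = ln(C₀ / C) / k = ln(8.969 / 6.47) / 0.02180
  = ln(1.386) / 0.02180 = 0.3264 / 0.02180 = 14.97 h

15.0 h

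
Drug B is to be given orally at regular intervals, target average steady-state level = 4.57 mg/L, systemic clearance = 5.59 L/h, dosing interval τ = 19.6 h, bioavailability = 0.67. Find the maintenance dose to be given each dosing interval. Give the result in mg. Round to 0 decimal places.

747 mg

At steady state, F × (Dose/τ) = Css × CL.
Dose = Css × CL × τ / F = 4.57 × 5.590 × 19.6 / 0.67 = 747.3 mg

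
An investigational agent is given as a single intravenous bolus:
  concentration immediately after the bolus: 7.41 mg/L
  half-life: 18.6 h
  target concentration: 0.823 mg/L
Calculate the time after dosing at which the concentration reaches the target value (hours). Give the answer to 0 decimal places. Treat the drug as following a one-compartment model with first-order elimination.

k = ln2 / t½ = 0.693147 / 18.6 = 0.03727 h⁻¹
t = ln(C₀ / C) / k = ln(7.410 / 0.823) / 0.03727
  = ln(9.004) / 0.03727 = 2.198 / 0.03727 = 58.98 h

59 h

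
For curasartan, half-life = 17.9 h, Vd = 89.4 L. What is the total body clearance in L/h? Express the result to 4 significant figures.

k = ln2 / t½ = 0.693147 / 17.9 = 0.03872 h⁻¹
CL = k × Vd = 0.03872 × 89.4 = 3.462 L/h

3.462 L/h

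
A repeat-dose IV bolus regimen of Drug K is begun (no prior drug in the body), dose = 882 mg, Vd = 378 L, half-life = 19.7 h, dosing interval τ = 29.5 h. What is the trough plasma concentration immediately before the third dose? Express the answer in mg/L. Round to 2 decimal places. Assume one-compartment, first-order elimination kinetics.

1.12 mg/L

C₀ per dose = Dose / Vd = 882 / 378 = 2.333 mg/L
k = ln2 / t½ = 0.693147 / 19.7 = 0.03519 h⁻¹
Fraction remaining after one interval: r = e^(−kτ) = e^(−0.03519 × 29.5) = 0.3541
Before dose 3, 2 doses have been given (aged 1τ, 2τ).
C_trough = C₀ × (r + r²) = 2.333 × (0.3541 + 0.1254) = 1.119 mg/L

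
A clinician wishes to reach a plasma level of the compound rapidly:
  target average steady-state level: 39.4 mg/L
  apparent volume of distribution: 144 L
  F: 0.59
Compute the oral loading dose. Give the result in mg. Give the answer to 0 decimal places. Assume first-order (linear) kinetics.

9616 mg

LD = Css × Vd / F = 39.4 × 144 / 0.59 = 9616 mg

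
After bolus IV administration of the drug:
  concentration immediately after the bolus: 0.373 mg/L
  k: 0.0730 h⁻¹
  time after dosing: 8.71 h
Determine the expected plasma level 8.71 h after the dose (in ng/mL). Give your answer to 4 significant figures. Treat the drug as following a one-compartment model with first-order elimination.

C = C₀ · e^(−k·t) = 0.3730 × e^(−0.07300 × 8.71)
  = 0.3730 × 0.5295 = 0.1975 mg/L
Convert: 0.1975 mg/L × 1000 = 197.5 ng/mL

197.5 ng/mL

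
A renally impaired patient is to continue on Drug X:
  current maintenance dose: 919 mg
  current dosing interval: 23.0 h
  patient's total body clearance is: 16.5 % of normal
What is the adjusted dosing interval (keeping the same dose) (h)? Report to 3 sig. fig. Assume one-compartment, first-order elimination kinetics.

To keep the same average steady-state level, dosing rate must scale with clearance.
CL ratio = 16.5 / 100 = 0.1650
New interval (same dose) = 23.0 / 0.1650 = 139.4 h

139 h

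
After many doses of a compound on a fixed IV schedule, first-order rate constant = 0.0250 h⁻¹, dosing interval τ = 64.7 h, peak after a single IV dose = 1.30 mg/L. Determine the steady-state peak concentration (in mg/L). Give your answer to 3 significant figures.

e^(−kτ) = e^(−0.02500 × 64.7) = 0.1984
Accumulation ratio R = 1 / (1 − e^(−kτ)) = 1 / (1 − 0.1984) = 1.248
Steady-state peak = C₀ × R = 1.30 × 1.248 = 1.622 mg/L

1.62 mg/L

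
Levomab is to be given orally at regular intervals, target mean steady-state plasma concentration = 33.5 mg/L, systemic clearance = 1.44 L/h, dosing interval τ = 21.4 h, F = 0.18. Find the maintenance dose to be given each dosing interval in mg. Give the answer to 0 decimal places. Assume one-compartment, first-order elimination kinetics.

5735 mg

At steady state, F × (Dose/τ) = Css × CL.
Dose = Css × CL × τ / F = 33.5 × 1.440 × 21.4 / 0.18 = 5735 mg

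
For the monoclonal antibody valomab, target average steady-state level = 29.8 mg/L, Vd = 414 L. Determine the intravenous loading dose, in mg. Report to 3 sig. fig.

12300 mg

LD = Css × Vd = 29.8 × 414 = 12340 mg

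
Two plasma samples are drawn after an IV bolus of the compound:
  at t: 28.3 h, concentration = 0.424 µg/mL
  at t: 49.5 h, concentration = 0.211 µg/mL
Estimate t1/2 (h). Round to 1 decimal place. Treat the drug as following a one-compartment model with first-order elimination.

21.1 h

k = ln(C₁/C₂) / (t₂ − t₁) = ln(0.424/0.211) / (49.5 − 28.3)
  = 0.6979 / 21.20 = 0.03292 h⁻¹
t½ = ln2 / k = 0.693147 / 0.03292 = 21.06 h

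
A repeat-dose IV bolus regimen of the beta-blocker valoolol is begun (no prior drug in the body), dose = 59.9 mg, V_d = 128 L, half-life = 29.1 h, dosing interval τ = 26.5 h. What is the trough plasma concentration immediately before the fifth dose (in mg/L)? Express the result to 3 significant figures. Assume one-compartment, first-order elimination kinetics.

0.489 mg/L

C₀ per dose = Dose / Vd = 59.9 / 128 = 0.4680 mg/L
k = ln2 / t½ = 0.693147 / 29.1 = 0.02382 h⁻¹
Fraction remaining after one interval: r = e^(−kτ) = e^(−0.02382 × 26.5) = 0.5319
Before dose 5, 4 doses have been given (aged 1τ, 2τ, 3τ, 4τ).
C_trough = C₀ × (r + r² + … + r^4) = C₀ × r(1−r^4)/(1−r)
        = 0.4680 × 0.5319 × (1 − 0.08004) / (1 − 0.5319) = 0.4892 mg/L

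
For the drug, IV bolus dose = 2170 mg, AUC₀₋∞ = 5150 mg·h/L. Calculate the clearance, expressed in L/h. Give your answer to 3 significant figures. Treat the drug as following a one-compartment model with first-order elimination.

CL = Dose / AUC = 2170 / 5150 = 0.4214 L/h

0.421 L/h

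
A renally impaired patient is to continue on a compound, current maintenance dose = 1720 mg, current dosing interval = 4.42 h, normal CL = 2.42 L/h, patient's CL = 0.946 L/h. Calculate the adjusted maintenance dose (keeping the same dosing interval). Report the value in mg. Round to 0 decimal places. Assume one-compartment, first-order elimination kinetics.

672 mg

To keep the same average steady-state level, dosing rate must scale with clearance.
CL ratio = 0.946 / 2.42 = 0.3909
New dose (same interval) = 1720 × 0.3909 = 672.3 mg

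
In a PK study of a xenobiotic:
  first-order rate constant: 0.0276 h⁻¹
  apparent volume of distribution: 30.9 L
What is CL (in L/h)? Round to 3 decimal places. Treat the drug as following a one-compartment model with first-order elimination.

0.853 L/h

CL = k × Vd = 0.0276 × 30.9 = 0.8528 L/h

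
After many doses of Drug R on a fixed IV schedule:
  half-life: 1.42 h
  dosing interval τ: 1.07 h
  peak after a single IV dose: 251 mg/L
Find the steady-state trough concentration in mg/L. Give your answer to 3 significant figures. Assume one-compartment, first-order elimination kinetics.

366 mg/L

k = ln2 / t½ = 0.693147 / 1.42 = 0.4881 h⁻¹
e^(−kτ) = e^(−0.4881 × 1.07) = 0.5932
Accumulation ratio R = 1 / (1 − e^(−kτ)) = 1 / (1 − 0.5932) = 2.458
Steady-state trough = C₀ × R × e^(−kτ) = 251 × 2.458 × 0.5932 = 366.0 mg/L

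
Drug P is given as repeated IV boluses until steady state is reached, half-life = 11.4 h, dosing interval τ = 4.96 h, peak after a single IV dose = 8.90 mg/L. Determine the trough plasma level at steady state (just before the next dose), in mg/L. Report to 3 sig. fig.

k = ln2 / t½ = 0.693147 / 11.4 = 0.06080 h⁻¹
e^(−kτ) = e^(−0.06080 × 4.96) = 0.7397
Accumulation ratio R = 1 / (1 − e^(−kτ)) = 1 / (1 − 0.7397) = 3.842
Steady-state trough = C₀ × R × e^(−kτ) = 8.90 × 3.842 × 0.7397 = 25.29 mg/L

25.3 mg/L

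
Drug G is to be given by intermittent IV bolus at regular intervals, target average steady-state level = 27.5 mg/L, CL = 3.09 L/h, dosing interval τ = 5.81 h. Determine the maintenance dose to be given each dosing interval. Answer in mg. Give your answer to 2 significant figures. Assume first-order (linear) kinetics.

At steady state, Dose/τ = Css × CL.
Dose = Css × CL × τ = 27.5 × 3.090 × 5.81 = 493.7 mg

490 mg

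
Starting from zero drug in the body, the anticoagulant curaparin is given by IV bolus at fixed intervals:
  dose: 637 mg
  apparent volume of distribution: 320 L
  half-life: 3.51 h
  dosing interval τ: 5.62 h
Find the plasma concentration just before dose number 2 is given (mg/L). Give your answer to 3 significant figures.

0.656 mg/L

C₀ per dose = Dose / Vd = 637 / 320 = 1.991 mg/L
k = ln2 / t½ = 0.693147 / 3.51 = 0.1975 h⁻¹
Fraction remaining after one interval: r = e^(−kτ) = e^(−0.1975 × 5.62) = 0.3296
Before dose 2, 1 dose has been given (aged 1τ).
C_trough = C₀ × r = 1.991 × 0.3296 = 0.6562 mg/L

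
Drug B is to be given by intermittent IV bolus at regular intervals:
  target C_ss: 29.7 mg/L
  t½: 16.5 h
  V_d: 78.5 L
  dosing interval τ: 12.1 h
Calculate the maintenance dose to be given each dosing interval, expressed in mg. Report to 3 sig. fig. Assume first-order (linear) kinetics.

k = ln2 / t½ = 0.693147 / 16.5 = 0.04201 h⁻¹
CL = k × Vd = 0.04201 × 78.5 = 3.298 L/h
At steady state, Dose/τ = Css × CL.
Dose = Css × CL × τ = 29.7 × 3.298 × 12.1 = 1185 mg

1190 mg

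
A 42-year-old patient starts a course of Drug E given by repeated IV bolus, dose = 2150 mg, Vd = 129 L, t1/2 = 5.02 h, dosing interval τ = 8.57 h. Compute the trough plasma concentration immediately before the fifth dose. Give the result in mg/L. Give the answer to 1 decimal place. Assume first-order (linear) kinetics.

7.3 mg/L

C₀ per dose = Dose / Vd = 2150 / 129 = 16.67 mg/L
k = ln2 / t½ = 0.693147 / 5.02 = 0.1381 h⁻¹
Fraction remaining after one interval: r = e^(−kτ) = e^(−0.1381 × 8.57) = 0.3062
Before dose 5, 4 doses have been given (aged 1τ, 2τ, 3τ, 4τ).
C_trough = C₀ × (r + r² + … + r^4) = C₀ × r(1−r^4)/(1−r)
        = 16.67 × 0.3062 × (1 − 0.008791) / (1 − 0.3062) = 7.292 mg/L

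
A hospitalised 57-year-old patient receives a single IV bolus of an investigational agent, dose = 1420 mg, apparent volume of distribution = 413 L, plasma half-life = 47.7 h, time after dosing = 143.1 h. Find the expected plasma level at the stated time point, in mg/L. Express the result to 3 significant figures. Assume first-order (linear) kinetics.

C₀ = Dose / Vd = 1420 / 413 = 3.438 mg/L
k = ln2 / t½ = 0.693147 / 47.7 = 0.01453 h⁻¹
t / t½ = 143.1 / 47.7 = 3 half-lives
C = C₀ × (1/2)^3 = 3.438 × 0.1250 = 0.4298 mg/L

0.430 mg/L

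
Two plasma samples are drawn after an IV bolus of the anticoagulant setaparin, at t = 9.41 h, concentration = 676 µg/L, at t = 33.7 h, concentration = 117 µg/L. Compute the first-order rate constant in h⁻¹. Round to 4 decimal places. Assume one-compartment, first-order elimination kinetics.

k = ln(C₁/C₂) / (t₂ − t₁) = ln(676/117) / (33.7 − 9.41)
  = 1.754 / 24.29 = 0.07221 h⁻¹

0.0722 h⁻¹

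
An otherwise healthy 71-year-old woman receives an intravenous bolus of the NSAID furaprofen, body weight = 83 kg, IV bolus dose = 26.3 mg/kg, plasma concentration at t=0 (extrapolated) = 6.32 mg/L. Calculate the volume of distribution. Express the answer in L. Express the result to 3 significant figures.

345 L

Dose = 26.3 × 83 = 2183 mg
Vd = Dose / C₀ = 2183 / 6.32 = 345.4 L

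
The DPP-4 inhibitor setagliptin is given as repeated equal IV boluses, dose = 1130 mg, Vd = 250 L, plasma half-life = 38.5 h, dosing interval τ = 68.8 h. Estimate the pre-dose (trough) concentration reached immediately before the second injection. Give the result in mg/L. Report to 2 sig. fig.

C₀ per dose = Dose / Vd = 1130 / 250 = 4.520 mg/L
k = ln2 / t½ = 0.693147 / 38.5 = 0.01800 h⁻¹
Fraction remaining after one interval: r = e^(−kτ) = e^(−0.01800 × 68.8) = 0.2898
Before dose 2, 1 dose has been given (aged 1τ).
C_trough = C₀ × r = 4.520 × 0.2898 = 1.310 mg/L

1.3 mg/L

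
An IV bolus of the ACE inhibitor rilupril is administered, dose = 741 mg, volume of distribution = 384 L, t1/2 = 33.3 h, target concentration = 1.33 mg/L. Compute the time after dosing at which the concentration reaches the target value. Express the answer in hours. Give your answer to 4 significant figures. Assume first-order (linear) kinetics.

C₀ = Dose / Vd = 741.0 / 384 = 1.930 mg/L
k = ln2 / t½ = 0.693147 / 33.3 = 0.02082 h⁻¹
t = ln(C₀ / C) / k = ln(1.930 / 1.33) / 0.02082
  = ln(1.451) / 0.02082 = 0.3723 / 0.02082 = 17.88 h

17.88 h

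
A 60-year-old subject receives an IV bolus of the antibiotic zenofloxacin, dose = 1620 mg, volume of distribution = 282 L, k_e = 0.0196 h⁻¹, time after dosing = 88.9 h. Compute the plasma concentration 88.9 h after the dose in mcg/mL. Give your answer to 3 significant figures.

1.01 mcg/mL

C₀ = Dose / Vd = 1620 / 282 = 5.745 mg/L
C = C₀ · e^(−k·t) = 5.745 × e^(−0.01960 × 88.9)
  = 5.745 × 0.1751 = 1.006 mg/L
(1.006 mg/L = 1.006 mcg/mL)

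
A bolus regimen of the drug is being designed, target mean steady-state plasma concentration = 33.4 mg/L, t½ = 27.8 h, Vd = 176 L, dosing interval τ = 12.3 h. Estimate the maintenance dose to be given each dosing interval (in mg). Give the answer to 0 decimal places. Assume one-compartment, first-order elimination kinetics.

1803 mg

k = ln2 / t½ = 0.693147 / 27.8 = 0.02493 h⁻¹
CL = k × Vd = 0.02493 × 176 = 4.388 L/h
At steady state, Dose/τ = Css × CL.
Dose = Css × CL × τ = 33.4 × 4.388 × 12.3 = 1803 mg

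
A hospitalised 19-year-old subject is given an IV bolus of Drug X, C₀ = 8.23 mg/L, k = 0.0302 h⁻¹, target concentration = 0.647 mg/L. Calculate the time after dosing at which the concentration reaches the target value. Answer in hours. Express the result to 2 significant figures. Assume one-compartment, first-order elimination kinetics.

84 h

t = ln(C₀ / C) / k = ln(8.230 / 0.647) / 0.03020
  = ln(12.72) / 0.03020 = 2.543 / 0.03020 = 84.21 h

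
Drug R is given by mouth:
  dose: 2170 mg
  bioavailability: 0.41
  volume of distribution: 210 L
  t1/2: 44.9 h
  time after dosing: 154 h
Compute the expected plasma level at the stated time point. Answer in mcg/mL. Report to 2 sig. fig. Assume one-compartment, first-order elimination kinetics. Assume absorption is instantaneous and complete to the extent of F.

Amount reaching circulation = F × Dose = 0.41 × 2170 = 889.7 mg
C₀ = F·Dose / Vd = 889.7 / 210 = 4.237 mg/L
k = ln2 / t½ = 0.693147 / 44.9 = 0.01544 h⁻¹
C = C₀ · e^(−k·t) = 4.237 × e^(−0.01544 × 154)
  = 4.237 × 0.09276 = 0.3930 mg/L
(0.3930 mg/L = 0.3930 mcg/mL)

0.39 mcg/mL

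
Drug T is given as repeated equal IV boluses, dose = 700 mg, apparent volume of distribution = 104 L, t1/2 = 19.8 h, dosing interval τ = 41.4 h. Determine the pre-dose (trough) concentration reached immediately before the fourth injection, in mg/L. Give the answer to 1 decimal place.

2.0 mg/L

C₀ per dose = Dose / Vd = 700 / 104 = 6.731 mg/L
k = ln2 / t½ = 0.693147 / 19.8 = 0.03501 h⁻¹
Fraction remaining after one interval: r = e^(−kτ) = e^(−0.03501 × 41.4) = 0.2347
Before dose 4, 3 doses have been given (aged 1τ, 2τ, 3τ).
C_trough = C₀ × (r + r² + … + r^3) = C₀ × r(1−r^3)/(1−r)
        = 6.731 × 0.2347 × (1 − 0.01293) / (1 − 0.2347) = 2.038 mg/L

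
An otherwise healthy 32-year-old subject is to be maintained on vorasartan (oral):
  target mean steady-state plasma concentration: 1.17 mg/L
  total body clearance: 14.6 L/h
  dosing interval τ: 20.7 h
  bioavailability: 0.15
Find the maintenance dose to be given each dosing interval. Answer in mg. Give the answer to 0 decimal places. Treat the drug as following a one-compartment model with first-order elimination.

At steady state, F × (Dose/τ) = Css × CL.
Dose = Css × CL × τ / F = 1.17 × 14.60 × 20.7 / 0.15 = 2357 mg

2357 mg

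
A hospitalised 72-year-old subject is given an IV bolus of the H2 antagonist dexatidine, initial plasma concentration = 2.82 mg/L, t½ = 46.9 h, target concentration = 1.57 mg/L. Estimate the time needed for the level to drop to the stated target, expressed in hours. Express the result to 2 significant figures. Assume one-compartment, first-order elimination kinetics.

40 h

k = ln2 / t½ = 0.693147 / 46.9 = 0.01478 h⁻¹
t = ln(C₀ / C) / k = ln(2.820 / 1.57) / 0.01478
  = ln(1.796) / 0.01478 = 0.5856 / 0.01478 = 39.62 h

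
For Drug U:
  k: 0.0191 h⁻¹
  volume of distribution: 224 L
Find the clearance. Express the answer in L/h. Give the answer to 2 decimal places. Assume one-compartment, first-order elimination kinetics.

CL = k × Vd = 0.0191 × 224 = 4.278 L/h

4.28 L/h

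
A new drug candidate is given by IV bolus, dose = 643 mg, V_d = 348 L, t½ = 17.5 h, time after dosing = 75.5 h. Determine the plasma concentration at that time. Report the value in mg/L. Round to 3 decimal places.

0.093 mg/L

C₀ = Dose / Vd = 643.0 / 348 = 1.848 mg/L
k = ln2 / t½ = 0.693147 / 17.5 = 0.03961 h⁻¹
C = C₀ · e^(−k·t) = 1.848 × e^(−0.03961 × 75.5)
  = 1.848 × 0.05026 = 0.09288 mg/L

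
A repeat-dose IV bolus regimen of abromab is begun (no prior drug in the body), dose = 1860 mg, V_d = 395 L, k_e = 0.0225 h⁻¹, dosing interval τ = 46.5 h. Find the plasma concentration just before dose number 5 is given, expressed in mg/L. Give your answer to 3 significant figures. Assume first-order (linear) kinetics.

2.51 mg/L

C₀ per dose = Dose / Vd = 1860 / 395 = 4.709 mg/L
Fraction remaining after one interval: r = e^(−kτ) = e^(−0.02250 × 46.5) = 0.3513
Before dose 5, 4 doses have been given (aged 1τ, 2τ, 3τ, 4τ).
C_trough = C₀ × (r + r² + … + r^4) = C₀ × r(1−r^4)/(1−r)
        = 4.709 × 0.3513 × (1 − 0.01523) / (1 − 0.3513) = 2.511 mg/L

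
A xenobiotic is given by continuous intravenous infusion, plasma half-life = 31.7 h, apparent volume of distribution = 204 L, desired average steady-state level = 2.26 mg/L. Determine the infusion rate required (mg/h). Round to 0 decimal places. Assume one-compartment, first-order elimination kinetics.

k = ln2 / t½ = 0.693147 / 31.7 = 0.02187 h⁻¹
CL = k × Vd = 0.02187 × 204 = 4.461 L/h
At steady state, infusion rate R₀ = Css × CL = 2.26 × 4.461 = 10.08 mg/h

10 mg/h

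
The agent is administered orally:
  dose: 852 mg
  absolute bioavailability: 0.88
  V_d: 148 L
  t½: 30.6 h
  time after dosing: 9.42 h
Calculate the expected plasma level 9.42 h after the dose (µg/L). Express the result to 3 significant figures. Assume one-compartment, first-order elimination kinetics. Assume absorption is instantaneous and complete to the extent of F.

4090 µg/L

Amount reaching circulation = F × Dose = 0.88 × 852.0 = 749.8 mg
C₀ = F·Dose / Vd = 749.8 / 148 = 5.066 mg/L
k = ln2 / t½ = 0.693147 / 30.6 = 0.02265 h⁻¹
C = C₀ · e^(−k·t) = 5.066 × e^(−0.02265 × 9.42)
  = 5.066 × 0.8079 = 4.093 mg/L
Convert: 4.093 mg/L × 1000 = 4093 µg/L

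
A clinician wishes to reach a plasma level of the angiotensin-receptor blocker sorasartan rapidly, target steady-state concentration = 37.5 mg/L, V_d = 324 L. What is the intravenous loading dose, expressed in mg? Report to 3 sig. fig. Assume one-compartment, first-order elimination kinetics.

12200 mg

LD = Css × Vd = 37.5 × 324 = 12150 mg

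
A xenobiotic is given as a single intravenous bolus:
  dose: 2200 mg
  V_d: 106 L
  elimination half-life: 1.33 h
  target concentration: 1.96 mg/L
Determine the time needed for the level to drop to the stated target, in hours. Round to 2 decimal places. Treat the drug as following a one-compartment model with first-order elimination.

4.53 h

C₀ = Dose / Vd = 2200 / 106 = 20.75 mg/L
k = ln2 / t½ = 0.693147 / 1.33 = 0.5212 h⁻¹
t = ln(C₀ / C) / k = ln(20.75 / 1.96) / 0.5212
  = ln(10.59) / 0.5212 = 2.360 / 0.5212 = 4.528 h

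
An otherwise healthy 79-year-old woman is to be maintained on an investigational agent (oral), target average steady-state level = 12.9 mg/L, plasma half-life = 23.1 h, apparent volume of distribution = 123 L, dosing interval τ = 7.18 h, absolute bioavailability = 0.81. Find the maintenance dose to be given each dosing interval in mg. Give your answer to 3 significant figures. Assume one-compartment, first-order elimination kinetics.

k = ln2 / t½ = 0.693147 / 23.1 = 0.03001 h⁻¹
CL = k × Vd = 0.03001 × 123 = 3.691 L/h
At steady state, F × (Dose/τ) = Css × CL.
Dose = Css × CL × τ / F = 12.9 × 3.691 × 7.18 / 0.81 = 422.1 mg

422 mg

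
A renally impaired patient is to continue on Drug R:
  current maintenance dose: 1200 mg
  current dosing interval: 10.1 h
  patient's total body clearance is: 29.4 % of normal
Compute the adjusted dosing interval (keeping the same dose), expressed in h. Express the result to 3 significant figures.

34.4 h

To keep the same average steady-state level, dosing rate must scale with clearance.
CL ratio = 29.4 / 100 = 0.2940
New interval (same dose) = 10.1 / 0.2940 = 34.35 h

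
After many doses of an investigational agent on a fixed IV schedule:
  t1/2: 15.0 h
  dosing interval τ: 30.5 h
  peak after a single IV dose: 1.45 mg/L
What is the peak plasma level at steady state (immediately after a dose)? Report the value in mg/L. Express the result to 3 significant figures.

1.92 mg/L

k = ln2 / t½ = 0.693147 / 15.0 = 0.04621 h⁻¹
e^(−kτ) = e^(−0.04621 × 30.5) = 0.2443
Accumulation ratio R = 1 / (1 − e^(−kτ)) = 1 / (1 − 0.2443) = 1.323
Steady-state peak = C₀ × R = 1.45 × 1.323 = 1.918 mg/L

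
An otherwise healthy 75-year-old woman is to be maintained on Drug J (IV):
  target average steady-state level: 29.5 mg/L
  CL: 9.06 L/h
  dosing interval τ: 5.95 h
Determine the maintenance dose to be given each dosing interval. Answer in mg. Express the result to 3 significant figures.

At steady state, Dose/τ = Css × CL.
Dose = Css × CL × τ = 29.5 × 9.060 × 5.95 = 1590 mg

1590 mg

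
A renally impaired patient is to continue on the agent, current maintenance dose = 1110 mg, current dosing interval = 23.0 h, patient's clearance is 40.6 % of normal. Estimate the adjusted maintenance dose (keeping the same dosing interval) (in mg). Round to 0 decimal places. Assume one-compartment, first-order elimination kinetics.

451 mg

To keep the same average steady-state level, dosing rate must scale with clearance.
CL ratio = 40.6 / 100 = 0.4060
New dose (same interval) = 1110 × 0.4060 = 450.7 mg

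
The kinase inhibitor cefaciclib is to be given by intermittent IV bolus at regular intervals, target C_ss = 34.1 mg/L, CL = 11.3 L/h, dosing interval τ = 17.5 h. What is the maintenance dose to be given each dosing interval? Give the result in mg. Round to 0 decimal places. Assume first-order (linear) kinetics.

6743 mg

At steady state, Dose/τ = Css × CL.
Dose = Css × CL × τ = 34.1 × 11.30 × 17.5 = 6743 mg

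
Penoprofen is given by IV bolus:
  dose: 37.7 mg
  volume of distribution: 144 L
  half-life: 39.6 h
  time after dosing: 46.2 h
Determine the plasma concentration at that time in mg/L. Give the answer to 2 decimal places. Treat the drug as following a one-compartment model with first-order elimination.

0.12 mg/L

C₀ = Dose / Vd = 37.70 / 144 = 0.2618 mg/L
k = ln2 / t½ = 0.693147 / 39.6 = 0.01750 h⁻¹
C = C₀ · e^(−k·t) = 0.2618 × e^(−0.01750 × 46.2)
  = 0.2618 × 0.4455 = 0.1166 mg/L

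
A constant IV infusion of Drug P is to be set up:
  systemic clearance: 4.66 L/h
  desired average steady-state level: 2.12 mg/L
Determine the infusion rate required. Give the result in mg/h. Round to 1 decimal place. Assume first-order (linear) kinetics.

At steady state, infusion rate R₀ = Css × CL = 2.12 × 4.660 = 9.879 mg/h

9.9 mg/h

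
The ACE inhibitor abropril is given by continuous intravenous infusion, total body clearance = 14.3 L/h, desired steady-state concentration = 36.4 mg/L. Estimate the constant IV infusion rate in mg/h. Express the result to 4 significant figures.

At steady state, infusion rate R₀ = Css × CL = 36.4 × 14.30 = 520.5 mg/h

520.5 mg/h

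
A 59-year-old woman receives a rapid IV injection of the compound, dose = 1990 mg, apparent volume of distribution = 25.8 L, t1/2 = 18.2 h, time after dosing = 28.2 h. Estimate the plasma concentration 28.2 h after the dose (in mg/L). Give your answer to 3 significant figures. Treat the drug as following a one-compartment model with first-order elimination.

C₀ = Dose / Vd = 1990 / 25.8 = 77.13 mg/L
k = ln2 / t½ = 0.693147 / 18.2 = 0.03809 h⁻¹
C = C₀ · e^(−k·t) = 77.13 × e^(−0.03809 × 28.2)
  = 77.13 × 0.3416 = 26.35 mg/L

26.4 mg/L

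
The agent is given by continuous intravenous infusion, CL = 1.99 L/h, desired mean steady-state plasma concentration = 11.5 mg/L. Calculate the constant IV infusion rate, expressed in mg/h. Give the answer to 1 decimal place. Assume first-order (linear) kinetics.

At steady state, infusion rate R₀ = Css × CL = 11.5 × 1.990 = 22.89 mg/h

22.9 mg/h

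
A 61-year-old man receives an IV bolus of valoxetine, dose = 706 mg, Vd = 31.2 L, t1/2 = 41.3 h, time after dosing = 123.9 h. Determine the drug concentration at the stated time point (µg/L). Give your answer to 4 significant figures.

2829 µg/L

C₀ = Dose / Vd = 706.0 / 31.2 = 22.63 mg/L
k = ln2 / t½ = 0.693147 / 41.3 = 0.01678 h⁻¹
t / t½ = 123.9 / 41.3 = 3 half-lives
C = C₀ × (1/2)^3 = 22.63 × 0.1250 = 2.829 mg/L
Convert: 2.829 mg/L × 1000 = 2829 µg/L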